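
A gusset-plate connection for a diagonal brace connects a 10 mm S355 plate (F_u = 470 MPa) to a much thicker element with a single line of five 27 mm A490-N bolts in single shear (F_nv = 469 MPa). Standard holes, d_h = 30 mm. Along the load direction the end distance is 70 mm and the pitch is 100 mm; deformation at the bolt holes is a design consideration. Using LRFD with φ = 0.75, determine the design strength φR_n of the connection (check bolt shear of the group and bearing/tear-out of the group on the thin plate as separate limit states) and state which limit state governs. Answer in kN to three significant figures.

1010 kN (bolt shear governs)

Bolt shear: A_b = π·27²/4 = 572.6 mm²; R_n = 469 × 572.6 × 5 × 1 / 1000 = 1343 kN → 0.75 × 1343 = 1010 kN.
Bearing (1.2 l_c t F_u ≤ 2.4 d t F_u): upper limit = 2.4·27·10·470 / 1000 = 304.6 kN.
  Edge l_c = 70 − 30/2 = 55 → r_n = 304.6 kN; interior l_c = 100 − 30 = 70 → r_n = 304.6 kN.
  R_n,bearing = 1·304.6 + 4·304.6 = 1523 kN → 0.75 × 1523 = 1140 kN.
Bolt shear governs: 1010 kN.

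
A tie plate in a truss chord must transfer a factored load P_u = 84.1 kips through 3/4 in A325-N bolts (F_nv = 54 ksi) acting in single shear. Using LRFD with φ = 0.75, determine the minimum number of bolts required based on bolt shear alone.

A_b = π·0.75²/4 = 0.4418 in².
Per-bolt design strength φR_n = 0.75 × 54 × 0.4418 × 1 = 17.89 kips.
n ≥ 84.1 / 17.89 = 4.7 → use 5 bolts.

5 bolts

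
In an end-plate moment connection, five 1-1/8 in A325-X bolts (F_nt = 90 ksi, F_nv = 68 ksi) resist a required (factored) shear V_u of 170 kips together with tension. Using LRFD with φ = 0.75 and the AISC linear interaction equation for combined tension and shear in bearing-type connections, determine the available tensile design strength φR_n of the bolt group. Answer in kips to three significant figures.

A_b = π·1.125²/4 = 0.994 in²; f_rv = 170 / (5 × 0.994) = 34.2 ksi.
F'_nt = 1.3 F_nt − (F_nt / φF_nv) f_rv = 1.3·90 − (90/(0.75·68))·34.2 = 56.64 ksi, capped at F_nt → F'_nt = 56.64 ksi.
R_n = F'_nt · A_b · n = 56.64 × 0.994 × 5 = 281.5 kips.
Design strength φR_n = 0.75 × 281.5 = 211 kips.

211 kips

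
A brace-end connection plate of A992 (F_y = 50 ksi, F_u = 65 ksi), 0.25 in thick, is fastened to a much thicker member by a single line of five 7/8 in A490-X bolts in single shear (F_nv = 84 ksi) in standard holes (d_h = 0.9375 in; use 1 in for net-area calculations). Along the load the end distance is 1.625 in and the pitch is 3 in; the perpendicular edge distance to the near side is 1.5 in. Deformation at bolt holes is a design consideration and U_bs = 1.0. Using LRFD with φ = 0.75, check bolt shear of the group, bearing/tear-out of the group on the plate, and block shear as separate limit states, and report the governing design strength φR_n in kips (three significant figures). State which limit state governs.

Bolt shear: A_b = π·0.875²/4 = 0.6013 in²; R_n = 84 × 0.6013 × 5 × 1 = 252.6 kips → 0.75 × 252.6 = 189 kips.
Bearing: edge l_c = 1.156, r_n = 22.55 kips; interior l_c = 2.062, r_n = 34.12 kips; R_n = 22.55 + 4·34.12 = 159 kips → 119 kips.
Block shear: A_gv = 3.406, A_nv = 2.281, A_nt = 0.25 in²; R_n = min(0.6F_uA_nv, 0.6F_yA_gv) + U_bs·F_u·A_nt = 105.2 kips → 78.9 kips.
Block shear governs: 78.9 kips.

78.9 kips (block shear governs)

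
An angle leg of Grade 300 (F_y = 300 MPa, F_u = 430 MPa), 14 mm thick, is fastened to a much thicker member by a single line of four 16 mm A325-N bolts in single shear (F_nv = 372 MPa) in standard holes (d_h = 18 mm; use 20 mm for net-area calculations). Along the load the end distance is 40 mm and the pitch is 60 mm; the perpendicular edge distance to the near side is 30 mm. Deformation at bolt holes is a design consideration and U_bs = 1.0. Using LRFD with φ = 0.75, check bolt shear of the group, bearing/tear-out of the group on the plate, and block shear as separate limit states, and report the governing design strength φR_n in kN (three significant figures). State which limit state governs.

Bolt shear: A_b = π·16²/4 = 201.1 mm²; R_n = 372 × 201.1 × 4 × 1 / 1000 = 299.2 kN → 0.75 × 299.2 = 224 kN.
Bearing: edge l_c = 31, r_n = 223.9 kN; interior l_c = 42, r_n = 231.2 kN; R_n = 223.9 + 3·231.2 = 917.4 kN → 688 kN.
Block shear: A_gv = 3080, A_nv = 2100, A_nt = 280 mm²; R_n = min(0.6F_uA_nv, 0.6F_yA_gv) + U_bs·F_u·A_nt = 662.2 kN → 497 kN.
Bolt shear governs: 224 kN.

224 kN (bolt shear governs)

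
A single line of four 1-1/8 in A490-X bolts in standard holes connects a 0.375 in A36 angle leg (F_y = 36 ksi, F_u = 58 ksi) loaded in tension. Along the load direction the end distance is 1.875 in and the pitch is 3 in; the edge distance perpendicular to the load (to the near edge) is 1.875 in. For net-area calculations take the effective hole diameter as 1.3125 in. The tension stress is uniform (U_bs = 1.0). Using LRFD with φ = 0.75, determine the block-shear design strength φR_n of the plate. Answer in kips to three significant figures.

81.4 kips

Shear plane L_v = 1.875 + 3·3 = 10.88 in; A_gv = 10.88 × 0.375 = 4.078 in².
A_nv = (10.88 − 3.5·1.3125) × 0.375 = 2.355 in².
A_nt = (1.875 − 0.5·1.3125) × 0.375 = 0.457 in².
0.6 F_u A_nv = 81.97 kips; 0.6 F_y A_gv = 88.09 kips → shear rupture governs the shear term.
R_n = 81.97 + 1.0 × 58 × 0.457 = 108.5 kips.
Design strength φR_n = 0.75 × 108.5 = 81.4 kips.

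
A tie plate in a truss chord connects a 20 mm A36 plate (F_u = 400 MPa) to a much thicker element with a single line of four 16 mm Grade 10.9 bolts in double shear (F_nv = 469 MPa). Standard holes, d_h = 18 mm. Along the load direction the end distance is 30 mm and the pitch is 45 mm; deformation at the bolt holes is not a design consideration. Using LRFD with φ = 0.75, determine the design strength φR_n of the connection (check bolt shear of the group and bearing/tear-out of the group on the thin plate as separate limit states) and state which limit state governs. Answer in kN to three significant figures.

566 kN (bolt shear governs)

Bolt shear: A_b = π·16²/4 = 201.1 mm²; R_n = 469 × 201.1 × 4 × 2 / 1000 = 754.4 kN → 0.75 × 754.4 = 566 kN.
Bearing (1.5 l_c t F_u ≤ 3.0 d t F_u): upper limit = 3.0·16·20·400 / 1000 = 384 kN.
  Edge l_c = 30 − 18/2 = 21 → r_n = 252 kN; interior l_c = 45 − 18 = 27 → r_n = 324 kN.
  R_n,bearing = 1·252 + 3·324 = 1224 kN → 0.75 × 1224 = 918 kN.
Bolt shear governs: 566 kN.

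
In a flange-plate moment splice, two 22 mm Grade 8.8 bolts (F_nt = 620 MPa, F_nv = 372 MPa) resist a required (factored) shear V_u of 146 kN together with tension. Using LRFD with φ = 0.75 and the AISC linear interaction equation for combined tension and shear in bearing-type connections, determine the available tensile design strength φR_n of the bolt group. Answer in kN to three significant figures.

216 kN

A_b = π·22²/4 = 380.1 mm²; f_rv = 146 × 1000 / (2 × 380.1) = 192 MPa.
F'_nt = 1.3 F_nt − (F_nt / φF_nv) f_rv = 1.3·620 − (620/(0.75·372))·192 = 379.2 MPa, capped at F_nt → F'_nt = 379.2 MPa.
R_n = F'_nt · A_b · n = 379.2 × 380.1 × 2 / 1000 = 288.3 kN.
Design strength φR_n = 0.75 × 288.3 = 216 kN.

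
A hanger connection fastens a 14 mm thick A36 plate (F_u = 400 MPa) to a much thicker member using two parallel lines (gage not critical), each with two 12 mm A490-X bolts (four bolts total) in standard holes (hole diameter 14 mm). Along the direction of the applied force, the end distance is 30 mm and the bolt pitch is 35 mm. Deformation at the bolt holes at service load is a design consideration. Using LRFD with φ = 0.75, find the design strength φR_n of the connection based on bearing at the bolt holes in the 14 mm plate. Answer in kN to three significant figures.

444 kN

Per bolt r_n = 1.2 l_c t F_u ≤ 2.4 d t F_u; upper limit = 2.4 × 12 × 14 × 400 / 1000 = 161.3 kN.
Edge bolt: l_c = 30 − 14/2 = 23 mm → 1.2 × 23 × 14 × 400 / 1000 = 154.6 → r_n = 154.6 kN.
Interior bolts: l_c = 35 − 14 = 21 mm → 1.2 × 21 × 14 × 400 / 1000 = 141.1 → r_n = 141.1 kN.
R_n = 2 × 154.6 + 2 × 141.1 = 591.4 kN.
Design strength φR_n = 0.75 × 591.4 = 444 kN.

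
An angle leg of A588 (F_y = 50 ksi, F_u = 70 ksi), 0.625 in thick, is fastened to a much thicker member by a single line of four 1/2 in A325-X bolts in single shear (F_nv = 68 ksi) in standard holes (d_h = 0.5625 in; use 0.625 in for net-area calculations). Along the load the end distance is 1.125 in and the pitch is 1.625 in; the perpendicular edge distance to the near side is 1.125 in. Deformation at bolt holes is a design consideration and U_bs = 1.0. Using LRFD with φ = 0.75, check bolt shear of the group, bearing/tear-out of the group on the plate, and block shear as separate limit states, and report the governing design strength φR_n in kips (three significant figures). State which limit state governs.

Bolt shear: A_b = π·0.5²/4 = 0.1963 in²; R_n = 68 × 0.1963 × 4 × 1 = 53.41 kips → 0.75 × 53.41 = 40.1 kips.
Bearing: edge l_c = 0.8438, r_n = 44.3 kips; interior l_c = 1.062, r_n = 52.5 kips; R_n = 44.3 + 3·52.5 = 201.8 kips → 151 kips.
Block shear: A_gv = 3.75, A_nv = 2.383, A_nt = 0.5078 in²; R_n = min(0.6F_uA_nv, 0.6F_yA_gv) + U_bs·F_u·A_nt = 135.6 kips → 102 kips.
Bolt shear governs: 40.1 kips.

40.1 kips (bolt shear governs)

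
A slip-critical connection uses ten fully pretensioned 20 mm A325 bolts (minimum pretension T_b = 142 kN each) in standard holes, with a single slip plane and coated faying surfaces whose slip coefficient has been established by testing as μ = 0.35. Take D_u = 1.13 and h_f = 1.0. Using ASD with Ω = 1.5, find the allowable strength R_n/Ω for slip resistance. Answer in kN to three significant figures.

R_n = μ · D_u · h_f · T_b · n_s · n_b = 0.35 × 1.13 × 1.0 × 142 × 1 × 10 = 561.6 kN.
Allowable strength R_n/Ω = 561.6 / 1.5 = 374 kN.

374 kN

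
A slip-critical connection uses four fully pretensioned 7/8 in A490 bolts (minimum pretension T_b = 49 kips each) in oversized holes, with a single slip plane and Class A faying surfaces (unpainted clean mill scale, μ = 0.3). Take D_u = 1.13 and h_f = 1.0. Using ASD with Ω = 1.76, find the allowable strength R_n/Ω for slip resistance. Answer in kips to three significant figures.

37.8 kips

R_n = μ · D_u · h_f · T_b · n_s · n_b = 0.3 × 1.13 × 1.0 × 49 × 1 × 4 = 66.44 kips.
Allowable strength R_n/Ω = 66.44 / 1.76 = 37.8 kips.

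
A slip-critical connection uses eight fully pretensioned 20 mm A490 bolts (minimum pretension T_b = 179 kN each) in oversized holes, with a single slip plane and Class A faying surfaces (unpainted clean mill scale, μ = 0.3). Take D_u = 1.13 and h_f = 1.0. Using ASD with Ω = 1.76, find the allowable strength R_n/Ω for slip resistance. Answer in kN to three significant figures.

R_n = μ · D_u · h_f · T_b · n_s · n_b = 0.3 × 1.13 × 1.0 × 179 × 1 × 8 = 485.4 kN.
Allowable strength R_n/Ω = 485.4 / 1.76 = 276 kN.

276 kN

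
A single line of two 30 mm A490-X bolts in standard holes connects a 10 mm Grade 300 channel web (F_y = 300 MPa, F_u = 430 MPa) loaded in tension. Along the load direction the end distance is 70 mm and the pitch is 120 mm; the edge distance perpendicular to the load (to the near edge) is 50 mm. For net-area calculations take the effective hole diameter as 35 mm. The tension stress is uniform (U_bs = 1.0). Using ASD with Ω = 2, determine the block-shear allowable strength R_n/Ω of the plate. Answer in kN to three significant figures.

241 kN

Shear plane L_v = 70 + 1·120 = 190 mm; A_gv = 190 × 10 = 1900 mm².
A_nv = (190 − 1.5·35) × 10 = 1375 mm².
A_nt = (50 − 0.5·35) × 10 = 325 mm².
0.6 F_u A_nv = 354.8 kN; 0.6 F_y A_gv = 342 kN → shear yielding governs the shear term.
R_n = 342 + 1.0 × 430 × 325 / 1000 = 481.8 kN.
Allowable strength R_n/Ω = 481.8 / 2 = 241 kN.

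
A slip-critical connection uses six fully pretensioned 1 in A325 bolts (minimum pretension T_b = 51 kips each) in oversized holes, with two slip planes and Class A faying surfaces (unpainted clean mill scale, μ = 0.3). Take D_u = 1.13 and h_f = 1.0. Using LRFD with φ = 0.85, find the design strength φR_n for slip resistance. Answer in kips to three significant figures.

R_n = μ · D_u · h_f · T_b · n_s · n_b = 0.3 × 1.13 × 1.0 × 51 × 2 × 6 = 207.5 kips.
Design strength φR_n = 0.85 × 207.5 = 176 kips.

176 kips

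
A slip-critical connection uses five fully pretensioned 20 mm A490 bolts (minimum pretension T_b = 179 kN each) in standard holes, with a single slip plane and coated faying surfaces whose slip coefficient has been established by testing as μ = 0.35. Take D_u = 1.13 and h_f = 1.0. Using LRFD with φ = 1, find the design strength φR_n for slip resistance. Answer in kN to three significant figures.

354 kN

R_n = μ · D_u · h_f · T_b · n_s · n_b = 0.35 × 1.13 × 1.0 × 179 × 1 × 5 = 354 kN.
Design strength φR_n = 1 × 354 = 354 kN.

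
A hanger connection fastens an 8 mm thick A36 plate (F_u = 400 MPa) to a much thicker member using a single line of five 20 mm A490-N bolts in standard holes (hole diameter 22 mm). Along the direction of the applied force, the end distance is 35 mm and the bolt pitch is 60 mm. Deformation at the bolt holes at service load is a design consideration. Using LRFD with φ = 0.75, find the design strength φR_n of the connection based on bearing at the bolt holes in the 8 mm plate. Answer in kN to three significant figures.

Per bolt r_n = 1.2 l_c t F_u ≤ 2.4 d t F_u; upper limit = 2.4 × 20 × 8 × 400 / 1000 = 153.6 kN.
Edge bolt: l_c = 35 − 22/2 = 24 mm → 1.2 × 24 × 8 × 400 / 1000 = 92.16 → r_n = 92.16 kN.
Interior bolts: l_c = 60 − 22 = 38 mm → 1.2 × 38 × 8 × 400 / 1000 = 145.9 → r_n = 145.9 kN.
R_n = 1 × 92.16 + 4 × 145.9 = 675.8 kN.
Design strength φR_n = 0.75 × 675.8 = 507 kN.

507 kN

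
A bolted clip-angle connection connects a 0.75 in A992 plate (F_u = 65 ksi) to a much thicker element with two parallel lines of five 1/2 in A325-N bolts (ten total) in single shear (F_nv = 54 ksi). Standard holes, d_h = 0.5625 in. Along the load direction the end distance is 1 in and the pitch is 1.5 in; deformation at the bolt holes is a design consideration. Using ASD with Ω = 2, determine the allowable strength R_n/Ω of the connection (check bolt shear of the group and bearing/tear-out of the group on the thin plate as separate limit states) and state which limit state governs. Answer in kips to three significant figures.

53 kips (bolt shear governs)

Bolt shear: A_b = π·0.5²/4 = 0.1963 in²; R_n = 54 × 0.1963 × 10 × 1 = 106 kips → 106 / 2 = 53 kips.
Bearing (1.2 l_c t F_u ≤ 2.4 d t F_u): upper limit = 2.4·0.5·0.75·65 = 58.5 kips.
  Edge l_c = 1 − 0.5625/2 = 0.7188 → r_n = 42.05 kips; interior l_c = 1.5 − 0.5625 = 0.9375 → r_n = 54.84 kips.
  R_n,bearing = 2·42.05 + 8·54.84 = 522.8 kips → 522.8 / 2 = 261 kips.
Bolt shear governs: 53 kips.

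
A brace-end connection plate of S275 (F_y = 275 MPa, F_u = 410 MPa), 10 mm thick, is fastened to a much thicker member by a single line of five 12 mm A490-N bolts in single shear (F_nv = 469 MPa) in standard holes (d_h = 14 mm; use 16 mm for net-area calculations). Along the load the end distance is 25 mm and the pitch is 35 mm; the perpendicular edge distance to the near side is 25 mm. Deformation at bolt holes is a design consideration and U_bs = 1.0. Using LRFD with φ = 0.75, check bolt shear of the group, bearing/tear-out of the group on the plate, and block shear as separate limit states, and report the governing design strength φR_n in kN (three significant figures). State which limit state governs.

199 kN (bolt shear governs)

Bolt shear: A_b = π·12²/4 = 113.1 mm²; R_n = 469 × 113.1 × 5 × 1 / 1000 = 265.2 kN → 0.75 × 265.2 = 199 kN.
Bearing: edge l_c = 18, r_n = 88.56 kN; interior l_c = 21, r_n = 103.3 kN; R_n = 88.56 + 4·103.3 = 501.8 kN → 376 kN.
Block shear: A_gv = 1650, A_nv = 930, A_nt = 170 mm²; R_n = min(0.6F_uA_nv, 0.6F_yA_gv) + U_bs·F_u·A_nt = 298.5 kN → 224 kN.
Bolt shear governs: 199 kN.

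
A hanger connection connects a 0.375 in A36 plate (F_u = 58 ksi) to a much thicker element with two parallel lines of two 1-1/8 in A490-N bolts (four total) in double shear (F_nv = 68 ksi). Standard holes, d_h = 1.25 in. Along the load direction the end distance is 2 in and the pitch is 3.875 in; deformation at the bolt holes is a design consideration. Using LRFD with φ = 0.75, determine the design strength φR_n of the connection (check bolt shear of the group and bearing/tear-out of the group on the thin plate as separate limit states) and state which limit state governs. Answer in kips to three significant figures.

142 kips (bearing governs)

Bolt shear: A_b = π·1.125²/4 = 0.994 in²; R_n = 68 × 0.994 × 4 × 2 = 540.7 kips → 0.75 × 540.7 = 406 kips.
Bearing (1.2 l_c t F_u ≤ 2.4 d t F_u): upper limit = 2.4·1.125·0.375·58 = 58.72 kips.
  Edge l_c = 2 − 1.25/2 = 1.375 → r_n = 35.89 kips; interior l_c = 3.875 − 1.25 = 2.625 → r_n = 58.72 kips.
  R_n,bearing = 2·35.89 + 2·58.72 = 189.2 kips → 0.75 × 189.2 = 142 kips.
Bearing governs: 142 kips.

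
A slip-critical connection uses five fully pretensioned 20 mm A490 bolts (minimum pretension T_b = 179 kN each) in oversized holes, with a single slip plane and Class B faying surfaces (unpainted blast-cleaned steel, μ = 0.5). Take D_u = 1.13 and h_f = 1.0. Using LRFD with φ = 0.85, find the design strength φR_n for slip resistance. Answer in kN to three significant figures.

430 kN

R_n = μ · D_u · h_f · T_b · n_s · n_b = 0.5 × 1.13 × 1.0 × 179 × 1 × 5 = 505.7 kN.
Design strength φR_n = 0.85 × 505.7 = 430 kN.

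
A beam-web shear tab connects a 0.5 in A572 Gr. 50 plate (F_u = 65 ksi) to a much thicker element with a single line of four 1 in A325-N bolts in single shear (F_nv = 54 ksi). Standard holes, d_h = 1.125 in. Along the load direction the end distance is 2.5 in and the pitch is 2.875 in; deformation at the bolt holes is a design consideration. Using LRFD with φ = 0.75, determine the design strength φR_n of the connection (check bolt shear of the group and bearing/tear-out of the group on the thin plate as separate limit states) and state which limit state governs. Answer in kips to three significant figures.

127 kips (bolt shear governs)

Bolt shear: A_b = π·1²/4 = 0.7854 in²; R_n = 54 × 0.7854 × 4 × 1 = 169.6 kips → 0.75 × 169.6 = 127 kips.
Bearing (1.2 l_c t F_u ≤ 2.4 d t F_u): upper limit = 2.4·1·0.5·65 = 78 kips.
  Edge l_c = 2.5 − 1.125/2 = 1.938 → r_n = 75.56 kips; interior l_c = 2.875 − 1.125 = 1.75 → r_n = 68.25 kips.
  R_n,bearing = 1·75.56 + 3·68.25 = 280.3 kips → 0.75 × 280.3 = 210 kips.
Bolt shear governs: 127 kips.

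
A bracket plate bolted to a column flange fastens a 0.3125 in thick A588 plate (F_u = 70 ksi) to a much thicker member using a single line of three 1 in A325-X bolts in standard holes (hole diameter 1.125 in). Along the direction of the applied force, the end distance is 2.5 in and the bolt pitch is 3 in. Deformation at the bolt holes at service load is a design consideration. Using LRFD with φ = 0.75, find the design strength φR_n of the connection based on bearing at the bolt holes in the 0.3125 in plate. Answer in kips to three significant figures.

112 kips

Per bolt r_n = 1.2 l_c t F_u ≤ 2.4 d t F_u; upper limit = 2.4 × 1 × 0.3125 × 70 = 52.5 kips.
Edge bolt: l_c = 2.5 − 1.125/2 = 1.938 in → 1.2 × 1.938 × 0.3125 × 70 = 50.86 → r_n = 50.86 kips.
Interior bolts: l_c = 3 − 1.125 = 1.875 in → 1.2 × 1.875 × 0.3125 × 70 = 49.22 → r_n = 49.22 kips.
R_n = 1 × 50.86 + 2 × 49.22 = 149.3 kips.
Design strength φR_n = 0.75 × 149.3 = 112 kips.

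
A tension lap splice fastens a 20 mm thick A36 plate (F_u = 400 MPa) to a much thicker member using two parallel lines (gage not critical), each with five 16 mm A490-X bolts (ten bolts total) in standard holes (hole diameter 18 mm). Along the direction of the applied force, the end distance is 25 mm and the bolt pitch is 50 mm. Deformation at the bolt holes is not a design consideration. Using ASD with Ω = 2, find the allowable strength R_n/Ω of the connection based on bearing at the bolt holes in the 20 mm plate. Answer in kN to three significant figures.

1730 kN

Per bolt r_n = 1.5 l_c t F_u ≤ 3.0 d t F_u; upper limit = 3.0 × 16 × 20 × 400 / 1000 = 384 kN.
Edge bolt: l_c = 25 − 18/2 = 16 mm → 1.5 × 16 × 20 × 400 / 1000 = 192 → r_n = 192 kN.
Interior bolts: l_c = 50 − 18 = 32 mm → 1.5 × 32 × 20 × 400 / 1000 = 384 → r_n = 384 kN.
R_n = 2 × 192 + 8 × 384 = 3456 kN.
Allowable strength R_n/Ω = 3456 / 2 = 1730 kN.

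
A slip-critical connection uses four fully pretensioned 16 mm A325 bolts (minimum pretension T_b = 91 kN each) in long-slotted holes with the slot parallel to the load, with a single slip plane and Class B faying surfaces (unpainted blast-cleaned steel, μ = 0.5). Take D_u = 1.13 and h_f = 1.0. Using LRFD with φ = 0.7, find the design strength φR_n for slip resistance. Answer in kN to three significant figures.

R_n = μ · D_u · h_f · T_b · n_s · n_b = 0.5 × 1.13 × 1.0 × 91 × 1 × 4 = 205.7 kN.
Design strength φR_n = 0.7 × 205.7 = 144 kN.

144 kN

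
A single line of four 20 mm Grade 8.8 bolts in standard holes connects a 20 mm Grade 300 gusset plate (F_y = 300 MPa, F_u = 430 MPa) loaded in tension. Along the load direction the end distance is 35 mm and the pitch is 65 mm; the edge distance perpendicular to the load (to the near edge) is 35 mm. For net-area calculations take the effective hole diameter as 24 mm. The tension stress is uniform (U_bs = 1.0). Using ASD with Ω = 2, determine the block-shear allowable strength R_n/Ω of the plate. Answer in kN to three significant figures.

Shear plane L_v = 35 + 3·65 = 230 mm; A_gv = 230 × 20 = 4600 mm².
A_nv = (230 − 3.5·24) × 20 = 2920 mm².
A_nt = (35 − 0.5·24) × 20 = 460 mm².
0.6 F_u A_nv = 753.4 kN; 0.6 F_y A_gv = 828 kN → shear rupture governs the shear term.
R_n = 753.4 + 1.0 × 430 × 460 / 1000 = 951.2 kN.
Allowable strength R_n/Ω = 951.2 / 2 = 476 kN.

476 kN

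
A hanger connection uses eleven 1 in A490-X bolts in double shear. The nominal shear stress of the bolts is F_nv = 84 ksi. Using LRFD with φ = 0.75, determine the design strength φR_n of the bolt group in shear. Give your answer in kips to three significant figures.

1090 kips

A_b = π × 1² / 4 = 0.7854 in².
R_n = F_nv · A_b · n · n_s = 84 × 0.7854 × 11 × 2 = 1451 kips.
Design strength φR_n = 0.75 × 1451 = 1090 kips.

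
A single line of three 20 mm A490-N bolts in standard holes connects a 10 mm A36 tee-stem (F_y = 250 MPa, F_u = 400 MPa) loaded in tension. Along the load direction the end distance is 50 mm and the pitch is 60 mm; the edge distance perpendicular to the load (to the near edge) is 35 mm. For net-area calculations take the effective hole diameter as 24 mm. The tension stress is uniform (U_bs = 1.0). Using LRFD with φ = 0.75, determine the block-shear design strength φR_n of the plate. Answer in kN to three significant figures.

Shear plane L_v = 50 + 2·60 = 170 mm; A_gv = 170 × 10 = 1700 mm².
A_nv = (170 − 2.5·24) × 10 = 1100 mm².
A_nt = (35 − 0.5·24) × 10 = 230 mm².
0.6 F_u A_nv = 264 kN; 0.6 F_y A_gv = 255 kN → shear yielding governs the shear term.
R_n = 255 + 1.0 × 400 × 230 / 1000 = 347 kN.
Design strength φR_n = 0.75 × 347 = 260 kN.

260 kN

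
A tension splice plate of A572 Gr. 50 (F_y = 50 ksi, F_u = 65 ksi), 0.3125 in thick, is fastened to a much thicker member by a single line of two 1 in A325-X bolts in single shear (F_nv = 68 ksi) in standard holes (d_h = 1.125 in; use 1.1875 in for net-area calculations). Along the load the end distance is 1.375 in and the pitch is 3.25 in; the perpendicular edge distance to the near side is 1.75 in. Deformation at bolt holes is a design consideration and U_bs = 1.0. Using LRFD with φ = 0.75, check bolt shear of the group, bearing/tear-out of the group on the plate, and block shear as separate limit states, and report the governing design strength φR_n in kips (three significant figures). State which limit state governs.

43.6 kips (block shear governs)

Bolt shear: A_b = π·1²/4 = 0.7854 in²; R_n = 68 × 0.7854 × 2 × 1 = 106.8 kips → 0.75 × 106.8 = 80.1 kips.
Bearing: edge l_c = 0.8125, r_n = 19.8 kips; interior l_c = 2.125, r_n = 48.75 kips; R_n = 19.8 + 1·48.75 = 68.55 kips → 51.4 kips.
Block shear: A_gv = 1.445, A_nv = 0.8887, A_nt = 0.3613 in²; R_n = min(0.6F_uA_nv, 0.6F_yA_gv) + U_bs·F_u·A_nt = 58.14 kips → 43.6 kips.
Block shear governs: 43.6 kips.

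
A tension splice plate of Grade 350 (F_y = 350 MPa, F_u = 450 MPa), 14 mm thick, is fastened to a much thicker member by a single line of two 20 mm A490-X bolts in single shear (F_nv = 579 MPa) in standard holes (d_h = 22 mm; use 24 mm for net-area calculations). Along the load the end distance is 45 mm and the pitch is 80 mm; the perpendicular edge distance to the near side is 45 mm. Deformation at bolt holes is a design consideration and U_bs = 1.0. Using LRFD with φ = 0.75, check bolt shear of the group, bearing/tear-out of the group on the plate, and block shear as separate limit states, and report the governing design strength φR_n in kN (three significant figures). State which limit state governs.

Bolt shear: A_b = π·20²/4 = 314.2 mm²; R_n = 579 × 314.2 × 2 × 1 / 1000 = 363.8 kN → 0.75 × 363.8 = 273 kN.
Bearing: edge l_c = 34, r_n = 257 kN; interior l_c = 58, r_n = 302.4 kN; R_n = 257 + 1·302.4 = 559.4 kN → 420 kN.
Block shear: A_gv = 1750, A_nv = 1246, A_nt = 462 mm²; R_n = min(0.6F_uA_nv, 0.6F_yA_gv) + U_bs·F_u·A_nt = 544.3 kN → 408 kN.
Bolt shear governs: 273 kN.

273 kN (bolt shear governs)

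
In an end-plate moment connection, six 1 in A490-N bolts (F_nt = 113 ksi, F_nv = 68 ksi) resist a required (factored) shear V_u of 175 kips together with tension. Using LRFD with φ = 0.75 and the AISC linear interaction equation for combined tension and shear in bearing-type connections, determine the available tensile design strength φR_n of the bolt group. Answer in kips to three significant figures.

228 kips

A_b = π·1²/4 = 0.7854 in²; f_rv = 175 / (6 × 0.7854) = 37.14 ksi.
F'_nt = 1.3 F_nt − (F_nt / φF_nv) f_rv = 1.3·113 − (113/(0.75·68))·37.14 = 64.62 ksi, capped at F_nt → F'_nt = 64.62 ksi.
R_n = F'_nt · A_b · n = 64.62 × 0.7854 × 6 = 304.5 kips.
Design strength φR_n = 0.75 × 304.5 = 228 kips.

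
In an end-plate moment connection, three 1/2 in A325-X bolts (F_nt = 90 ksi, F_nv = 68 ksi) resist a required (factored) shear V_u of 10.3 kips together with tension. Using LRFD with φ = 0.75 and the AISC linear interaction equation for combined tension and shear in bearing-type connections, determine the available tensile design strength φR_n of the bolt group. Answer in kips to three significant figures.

38.1 kips

A_b = π·0.5²/4 = 0.1963 in²; f_rv = 10.3 / (3 × 0.1963) = 17.49 ksi.
F'_nt = 1.3 F_nt − (F_nt / φF_nv) f_rv = 1.3·90 − (90/(0.75·68))·17.49 = 86.14 ksi, capped at F_nt → F'_nt = 86.14 ksi.
R_n = F'_nt · A_b · n = 86.14 × 0.1963 × 3 = 50.74 kips.
Design strength φR_n = 0.75 × 50.74 = 38.1 kips.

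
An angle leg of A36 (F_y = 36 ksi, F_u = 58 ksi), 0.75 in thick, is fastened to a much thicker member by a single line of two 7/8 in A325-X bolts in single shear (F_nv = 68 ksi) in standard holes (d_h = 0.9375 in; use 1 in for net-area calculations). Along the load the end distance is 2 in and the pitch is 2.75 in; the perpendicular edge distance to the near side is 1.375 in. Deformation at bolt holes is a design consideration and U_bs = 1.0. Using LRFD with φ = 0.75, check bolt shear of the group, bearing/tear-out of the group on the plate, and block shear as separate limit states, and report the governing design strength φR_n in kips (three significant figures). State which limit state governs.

61.3 kips (bolt shear governs)

Bolt shear: A_b = π·0.875²/4 = 0.6013 in²; R_n = 68 × 0.6013 × 2 × 1 = 81.78 kips → 0.75 × 81.78 = 61.3 kips.
Bearing: edge l_c = 1.531, r_n = 79.93 kips; interior l_c = 1.812, r_n = 91.35 kips; R_n = 79.93 + 1·91.35 = 171.3 kips → 128 kips.
Block shear: A_gv = 3.562, A_nv = 2.438, A_nt = 0.6562 in²; R_n = min(0.6F_uA_nv, 0.6F_yA_gv) + U_bs·F_u·A_nt = 115 kips → 86.3 kips.
Bolt shear governs: 61.3 kips.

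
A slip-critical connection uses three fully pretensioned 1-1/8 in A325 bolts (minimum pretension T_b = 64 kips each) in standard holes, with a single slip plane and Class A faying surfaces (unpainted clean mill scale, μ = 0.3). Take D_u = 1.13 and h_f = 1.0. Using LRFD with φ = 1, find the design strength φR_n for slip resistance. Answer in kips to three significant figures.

65.1 kips

R_n = μ · D_u · h_f · T_b · n_s · n_b = 0.3 × 1.13 × 1.0 × 64 × 1 × 3 = 65.09 kips.
Design strength φR_n = 1 × 65.09 = 65.1 kips.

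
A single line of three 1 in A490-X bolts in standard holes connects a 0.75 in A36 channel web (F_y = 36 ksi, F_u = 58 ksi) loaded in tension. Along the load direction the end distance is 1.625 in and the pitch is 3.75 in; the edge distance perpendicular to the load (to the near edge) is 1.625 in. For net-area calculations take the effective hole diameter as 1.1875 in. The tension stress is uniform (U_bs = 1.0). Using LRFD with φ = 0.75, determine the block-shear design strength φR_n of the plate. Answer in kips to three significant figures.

Shear plane L_v = 1.625 + 2·3.75 = 9.125 in; A_gv = 9.125 × 0.75 = 6.844 in².
A_nv = (9.125 − 2.5·1.1875) × 0.75 = 4.617 in².
A_nt = (1.625 − 0.5·1.1875) × 0.75 = 0.7734 in².
0.6 F_u A_nv = 160.7 kips; 0.6 F_y A_gv = 147.8 kips → shear yielding governs the shear term.
R_n = 147.8 + 1.0 × 58 × 0.7734 = 192.7 kips.
Design strength φR_n = 0.75 × 192.7 = 145 kips.

145 kips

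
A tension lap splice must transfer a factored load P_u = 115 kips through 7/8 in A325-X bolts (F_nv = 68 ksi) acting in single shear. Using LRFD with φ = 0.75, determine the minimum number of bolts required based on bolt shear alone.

4 bolts

A_b = π·0.875²/4 = 0.6013 in².
Per-bolt design strength φR_n = 0.75 × 68 × 0.6013 × 1 = 30.67 kips.
n ≥ 115 / 30.67 = 3.75 → use 4 bolts.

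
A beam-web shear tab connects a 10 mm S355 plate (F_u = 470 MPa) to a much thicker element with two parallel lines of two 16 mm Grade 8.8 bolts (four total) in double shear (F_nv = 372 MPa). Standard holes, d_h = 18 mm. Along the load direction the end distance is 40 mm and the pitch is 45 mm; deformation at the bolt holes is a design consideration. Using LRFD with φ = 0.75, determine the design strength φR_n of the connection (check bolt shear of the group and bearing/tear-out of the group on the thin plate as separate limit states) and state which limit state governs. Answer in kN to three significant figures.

Bolt shear: A_b = π·16²/4 = 201.1 mm²; R_n = 372 × 201.1 × 4 × 2 / 1000 = 598.4 kN → 0.75 × 598.4 = 449 kN.
Bearing (1.2 l_c t F_u ≤ 2.4 d t F_u): upper limit = 2.4·16·10·470 / 1000 = 180.5 kN.
  Edge l_c = 40 − 18/2 = 31 → r_n = 174.8 kN; interior l_c = 45 − 18 = 27 → r_n = 152.3 kN.
  R_n,bearing = 2·174.8 + 2·152.3 = 654.2 kN → 0.75 × 654.2 = 491 kN.
Bolt shear governs: 449 kN.

449 kN (bolt shear governs)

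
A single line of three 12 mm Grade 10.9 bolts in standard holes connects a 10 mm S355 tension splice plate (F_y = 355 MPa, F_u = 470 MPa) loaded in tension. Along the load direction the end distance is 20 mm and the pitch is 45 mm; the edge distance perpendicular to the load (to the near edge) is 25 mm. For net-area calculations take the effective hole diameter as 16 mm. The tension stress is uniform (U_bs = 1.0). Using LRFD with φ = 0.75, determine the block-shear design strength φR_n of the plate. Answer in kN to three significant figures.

Shear plane L_v = 20 + 2·45 = 110 mm; A_gv = 110 × 10 = 1100 mm².
A_nv = (110 − 2.5·16) × 10 = 700 mm².
A_nt = (25 − 0.5·16) × 10 = 170 mm².
0.6 F_u A_nv = 197.4 kN; 0.6 F_y A_gv = 234.3 kN → shear rupture governs the shear term.
R_n = 197.4 + 1.0 × 470 × 170 / 1000 = 277.3 kN.
Design strength φR_n = 0.75 × 277.3 = 208 kN.

208 kN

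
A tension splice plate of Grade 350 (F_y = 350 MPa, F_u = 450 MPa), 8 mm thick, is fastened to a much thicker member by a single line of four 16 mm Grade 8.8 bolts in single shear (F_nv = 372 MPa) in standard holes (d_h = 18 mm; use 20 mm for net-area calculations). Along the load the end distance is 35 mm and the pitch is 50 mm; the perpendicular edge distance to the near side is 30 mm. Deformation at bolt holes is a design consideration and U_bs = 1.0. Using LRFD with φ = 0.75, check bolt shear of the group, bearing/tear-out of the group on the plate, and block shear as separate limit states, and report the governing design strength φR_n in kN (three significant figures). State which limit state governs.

Bolt shear: A_b = π·16²/4 = 201.1 mm²; R_n = 372 × 201.1 × 4 × 1 / 1000 = 299.2 kN → 0.75 × 299.2 = 224 kN.
Bearing: edge l_c = 26, r_n = 112.3 kN; interior l_c = 32, r_n = 138.2 kN; R_n = 112.3 + 3·138.2 = 527 kN → 395 kN.
Block shear: A_gv = 1480, A_nv = 920, A_nt = 160 mm²; R_n = min(0.6F_uA_nv, 0.6F_yA_gv) + U_bs·F_u·A_nt = 320.4 kN → 240 kN.
Bolt shear governs: 224 kN.

224 kN (bolt shear governs)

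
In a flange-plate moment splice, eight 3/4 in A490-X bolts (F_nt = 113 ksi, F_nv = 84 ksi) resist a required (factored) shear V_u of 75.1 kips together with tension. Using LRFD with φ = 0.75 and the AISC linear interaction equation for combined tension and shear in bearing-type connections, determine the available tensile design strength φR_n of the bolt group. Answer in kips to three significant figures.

288 kips

A_b = π·0.75²/4 = 0.4418 in²; f_rv = 75.1 / (8 × 0.4418) = 21.25 ksi.
F'_nt = 1.3 F_nt − (F_nt / φF_nv) f_rv = 1.3·113 − (113/(0.75·84))·21.25 = 108.8 ksi, capped at F_nt → F'_nt = 108.8 ksi.
R_n = F'_nt · A_b · n = 108.8 × 0.4418 × 8 = 384.5 kips.
Design strength φR_n = 0.75 × 384.5 = 288 kips.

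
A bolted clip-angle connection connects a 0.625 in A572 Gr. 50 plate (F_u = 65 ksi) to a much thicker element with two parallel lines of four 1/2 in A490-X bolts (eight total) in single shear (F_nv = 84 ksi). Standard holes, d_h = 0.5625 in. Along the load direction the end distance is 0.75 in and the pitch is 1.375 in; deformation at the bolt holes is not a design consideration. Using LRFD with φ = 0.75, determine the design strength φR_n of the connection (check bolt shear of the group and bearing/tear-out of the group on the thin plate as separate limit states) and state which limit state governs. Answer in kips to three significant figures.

Bolt shear: A_b = π·0.5²/4 = 0.1963 in²; R_n = 84 × 0.1963 × 8 × 1 = 131.9 kips → 0.75 × 131.9 = 99 kips.
Bearing (1.5 l_c t F_u ≤ 3.0 d t F_u): upper limit = 3.0·0.5·0.625·65 = 60.94 kips.
  Edge l_c = 0.75 − 0.5625/2 = 0.4688 → r_n = 28.56 kips; interior l_c = 1.375 − 0.5625 = 0.8125 → r_n = 49.51 kips.
  R_n,bearing = 2·28.56 + 6·49.51 = 354.2 kips → 0.75 × 354.2 = 266 kips.
Bolt shear governs: 99 kips.

99 kips (bolt shear governs)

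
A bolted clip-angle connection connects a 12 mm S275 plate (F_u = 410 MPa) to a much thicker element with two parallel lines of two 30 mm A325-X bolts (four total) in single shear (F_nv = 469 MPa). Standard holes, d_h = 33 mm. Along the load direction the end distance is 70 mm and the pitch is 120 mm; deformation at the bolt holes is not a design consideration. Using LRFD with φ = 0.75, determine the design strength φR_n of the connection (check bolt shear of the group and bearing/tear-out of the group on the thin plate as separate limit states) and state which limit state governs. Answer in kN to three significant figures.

Bolt shear: A_b = π·30²/4 = 706.9 mm²; R_n = 469 × 706.9 × 4 × 1 / 1000 = 1326 kN → 0.75 × 1326 = 995 kN.
Bearing (1.5 l_c t F_u ≤ 3.0 d t F_u): upper limit = 3.0·30·12·410 / 1000 = 442.8 kN.
  Edge l_c = 70 − 33/2 = 53.5 → r_n = 394.8 kN; interior l_c = 120 − 33 = 87 → r_n = 442.8 kN.
  R_n,bearing = 2·394.8 + 2·442.8 = 1675 kN → 0.75 × 1675 = 1260 kN.
Bolt shear governs: 995 kN.

995 kN (bolt shear governs)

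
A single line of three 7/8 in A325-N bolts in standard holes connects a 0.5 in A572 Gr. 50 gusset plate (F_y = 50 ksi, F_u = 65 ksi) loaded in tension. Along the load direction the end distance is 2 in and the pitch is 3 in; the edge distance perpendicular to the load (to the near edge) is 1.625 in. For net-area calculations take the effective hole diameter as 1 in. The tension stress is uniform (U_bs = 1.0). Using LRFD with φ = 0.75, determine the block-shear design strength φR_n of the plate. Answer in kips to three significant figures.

108 kips

Shear plane L_v = 2 + 2·3 = 8 in; A_gv = 8 × 0.5 = 4 in².
A_nv = (8 − 2.5·1) × 0.5 = 2.75 in².
A_nt = (1.625 − 0.5·1) × 0.5 = 0.5625 in².
0.6 F_u A_nv = 107.2 kips; 0.6 F_y A_gv = 120 kips → shear rupture governs the shear term.
R_n = 107.2 + 1.0 × 65 × 0.5625 = 143.8 kips.
Design strength φR_n = 0.75 × 143.8 = 108 kips.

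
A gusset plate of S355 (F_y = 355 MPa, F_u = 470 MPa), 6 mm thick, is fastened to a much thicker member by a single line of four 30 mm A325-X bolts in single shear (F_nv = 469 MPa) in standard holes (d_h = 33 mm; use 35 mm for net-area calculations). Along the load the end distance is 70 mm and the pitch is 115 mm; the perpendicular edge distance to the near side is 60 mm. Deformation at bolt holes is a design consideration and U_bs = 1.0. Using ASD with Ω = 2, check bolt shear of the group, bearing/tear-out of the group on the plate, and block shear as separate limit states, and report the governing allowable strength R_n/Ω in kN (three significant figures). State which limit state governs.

307 kN (block shear governs)

Bolt shear: A_b = π·30²/4 = 706.9 mm²; R_n = 469 × 706.9 × 4 × 1 / 1000 = 1326 kN → 1326 / 2 = 663 kN.
Bearing: edge l_c = 53.5, r_n = 181 kN; interior l_c = 82, r_n = 203 kN; R_n = 181 + 3·203 = 790.2 kN → 395 kN.
Block shear: A_gv = 2490, A_nv = 1755, A_nt = 255 mm²; R_n = min(0.6F_uA_nv, 0.6F_yA_gv) + U_bs·F_u·A_nt = 614.8 kN → 307 kN.
Block shear governs: 307 kN.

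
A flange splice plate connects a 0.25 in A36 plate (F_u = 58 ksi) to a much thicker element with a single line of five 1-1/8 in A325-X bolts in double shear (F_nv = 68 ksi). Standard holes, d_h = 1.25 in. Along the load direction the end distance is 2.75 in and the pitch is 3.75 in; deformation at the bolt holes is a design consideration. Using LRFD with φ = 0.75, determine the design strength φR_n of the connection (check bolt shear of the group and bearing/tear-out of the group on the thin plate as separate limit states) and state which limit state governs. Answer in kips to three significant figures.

Bolt shear: A_b = π·1.125²/4 = 0.994 in²; R_n = 68 × 0.994 × 5 × 2 = 675.9 kips → 0.75 × 675.9 = 507 kips.
Bearing (1.2 l_c t F_u ≤ 2.4 d t F_u): upper limit = 2.4·1.125·0.25·58 = 39.15 kips.
  Edge l_c = 2.75 − 1.25/2 = 2.125 → r_n = 36.97 kips; interior l_c = 3.75 − 1.25 = 2.5 → r_n = 39.15 kips.
  R_n,bearing = 1·36.97 + 4·39.15 = 193.6 kips → 0.75 × 193.6 = 145 kips.
Bearing governs: 145 kips.

145 kips (bearing governs)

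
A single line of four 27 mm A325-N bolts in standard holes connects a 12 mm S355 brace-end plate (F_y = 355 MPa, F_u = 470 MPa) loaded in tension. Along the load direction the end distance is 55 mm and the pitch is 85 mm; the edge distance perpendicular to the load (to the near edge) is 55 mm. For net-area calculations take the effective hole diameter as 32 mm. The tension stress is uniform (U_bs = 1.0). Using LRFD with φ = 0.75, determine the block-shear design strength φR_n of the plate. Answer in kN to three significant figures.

667 kN

Shear plane L_v = 55 + 3·85 = 310 mm; A_gv = 310 × 12 = 3720 mm².
A_nv = (310 − 3.5·32) × 12 = 2376 mm².
A_nt = (55 − 0.5·32) × 12 = 468 mm².
0.6 F_u A_nv = 670 kN; 0.6 F_y A_gv = 792.4 kN → shear rupture governs the shear term.
R_n = 670 + 1.0 × 470 × 468 / 1000 = 890 kN.
Design strength φR_n = 0.75 × 890 = 667 kN.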